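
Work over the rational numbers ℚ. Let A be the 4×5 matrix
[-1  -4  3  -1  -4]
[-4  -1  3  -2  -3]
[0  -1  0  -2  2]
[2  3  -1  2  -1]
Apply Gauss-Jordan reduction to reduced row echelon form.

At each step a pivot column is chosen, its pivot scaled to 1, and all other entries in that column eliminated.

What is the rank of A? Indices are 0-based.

rank = 4

step 1: normalize row 0 (÷-1) = (1, 4, -3, 1, 4)
  row 1: subtract -4×row0 = (0, 15, -9, 2, 13)
  row 3: subtract 2×row0 = (0, -5, 5, 0, -9)
step 2: normalize row 1 (÷15) = (0, 1, -3/5, 2/15, 13/15)
  row 0: subtract 4×row1 = (1, 0, -3/5, 7/15, 8/15)
  row 2: subtract -1×row1 = (0, 0, -3/5, -28/15, 43/15)
  row 3: subtract -5×row1 = (0, 0, 2, 2/3, -14/3)
step 3: normalize row 2 (÷-3/5) = (0, 0, 1, 28/9, -43/9)
  row 0: subtract -3/5×row2 = (1, 0, 0, 7/3, -7/3)
  row 1: subtract -3/5×row2 = (0, 1, 0, 2, -2)
  row 3: subtract 2×row2 = (0, 0, 0, -50/9, 44/9)
step 4: normalize row 3 (÷-50/9) = (0, 0, 0, 1, -22/25)
  row 0: subtract 7/3×row3 = (1, 0, 0, 0, -7/25)
  row 1: subtract 2×row3 = (0, 1, 0, 0, -6/25)
  row 2: subtract 28/9×row3 = (0, 0, 1, 0, -51/25)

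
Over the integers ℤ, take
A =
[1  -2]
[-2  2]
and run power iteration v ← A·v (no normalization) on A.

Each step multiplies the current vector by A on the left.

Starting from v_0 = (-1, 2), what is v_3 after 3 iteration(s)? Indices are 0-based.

v_0 = (-1, 2).
v_1 = A·v_0 = (-5, 6).
v_2 = A·v_1 = (-17, 22).
v_3 = A·v_2 = (-61, 78).

v_3 = (-61, 78)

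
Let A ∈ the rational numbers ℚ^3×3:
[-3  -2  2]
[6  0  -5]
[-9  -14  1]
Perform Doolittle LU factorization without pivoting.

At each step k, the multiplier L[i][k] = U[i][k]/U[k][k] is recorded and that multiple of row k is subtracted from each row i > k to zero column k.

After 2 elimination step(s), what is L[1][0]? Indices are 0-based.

k=0: U[0][0]=-3
  eliminate (1,0): mult=-2, new row 1: (0, -4, -1); set L[1][0]=-2
  eliminate (2,0): mult=3, new row 2: (0, -8, -5); set L[2][0]=3
k=1: U[1][1]=-4
  eliminate (2,1): mult=2, new row 2: (0, 0, -3); set L[2][1]=2

L[1][0] = -2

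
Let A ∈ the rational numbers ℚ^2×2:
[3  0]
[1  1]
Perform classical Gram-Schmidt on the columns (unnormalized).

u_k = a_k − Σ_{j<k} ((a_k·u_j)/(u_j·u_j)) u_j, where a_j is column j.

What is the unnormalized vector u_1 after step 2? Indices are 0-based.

u_1 = (-3/10, 9/10)

Step 1: u_0 = a_0 = (3, 1).
Step 2: u_1 = a_1 − (1/10)·u_0 = (-3/10, 9/10).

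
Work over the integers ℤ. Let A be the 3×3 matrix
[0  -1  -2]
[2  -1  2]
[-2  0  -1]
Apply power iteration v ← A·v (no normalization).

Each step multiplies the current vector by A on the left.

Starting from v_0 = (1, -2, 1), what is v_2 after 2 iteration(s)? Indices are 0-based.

v_2 = (0, -12, 3)

v_0 = (1, -2, 1).
v_1 = A·v_0 = (0, 6, -3).
v_2 = A·v_1 = (0, -12, 3).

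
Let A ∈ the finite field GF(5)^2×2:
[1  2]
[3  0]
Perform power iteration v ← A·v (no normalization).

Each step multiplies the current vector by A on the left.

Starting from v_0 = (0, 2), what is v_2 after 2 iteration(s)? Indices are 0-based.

v_0 = (0, 2).
v_1 = A·v_0 = (4, 0).
v_2 = A·v_1 = (4, 2).

v_2 = (4, 2)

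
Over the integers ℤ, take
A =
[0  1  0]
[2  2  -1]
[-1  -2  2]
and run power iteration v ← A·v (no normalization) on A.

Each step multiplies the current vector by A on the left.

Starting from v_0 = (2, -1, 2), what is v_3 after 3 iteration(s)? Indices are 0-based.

v_0 = (2, -1, 2).
v_1 = A·v_0 = (-1, 0, 4).
v_2 = A·v_1 = (0, -6, 9).
v_3 = A·v_2 = (-6, -21, 30).

v_3 = (-6, -21, 30)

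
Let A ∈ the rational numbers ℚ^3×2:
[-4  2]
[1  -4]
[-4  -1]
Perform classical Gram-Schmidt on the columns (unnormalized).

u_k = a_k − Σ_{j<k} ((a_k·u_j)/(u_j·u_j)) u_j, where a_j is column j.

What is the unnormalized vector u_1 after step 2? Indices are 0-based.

u_1 = (34/33, -124/33, -65/33)

Step 1: u_0 = a_0 = (-4, 1, -4).
Step 2: u_1 = a_1 − (-8/33)·u_0 = (34/33, -124/33, -65/33).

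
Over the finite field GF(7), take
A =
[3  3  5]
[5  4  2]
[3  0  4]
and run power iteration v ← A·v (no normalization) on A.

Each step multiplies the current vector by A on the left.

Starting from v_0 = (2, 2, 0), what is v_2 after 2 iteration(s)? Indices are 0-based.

v_2 = (1, 4, 4)

v_0 = (2, 2, 0).
v_1 = A·v_0 = (5, 4, 6).
v_2 = A·v_1 = (1, 4, 4).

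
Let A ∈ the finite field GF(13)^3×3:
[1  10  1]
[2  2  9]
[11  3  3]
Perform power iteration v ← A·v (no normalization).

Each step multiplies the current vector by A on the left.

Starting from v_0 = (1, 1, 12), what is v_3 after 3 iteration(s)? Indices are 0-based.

v_3 = (6, 12, 2)

v_0 = (1, 1, 12).
v_1 = A·v_0 = (10, 8, 11).
v_2 = A·v_1 = (10, 5, 11).
v_3 = A·v_2 = (6, 12, 2).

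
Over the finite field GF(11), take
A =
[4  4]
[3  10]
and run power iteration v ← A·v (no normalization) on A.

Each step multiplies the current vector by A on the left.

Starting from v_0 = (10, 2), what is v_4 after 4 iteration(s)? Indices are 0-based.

v_4 = (4, 9)

v_0 = (10, 2).
v_1 = A·v_0 = (4, 6).
v_2 = A·v_1 = (7, 6).
v_3 = A·v_2 = (8, 4).
v_4 = A·v_3 = (4, 9).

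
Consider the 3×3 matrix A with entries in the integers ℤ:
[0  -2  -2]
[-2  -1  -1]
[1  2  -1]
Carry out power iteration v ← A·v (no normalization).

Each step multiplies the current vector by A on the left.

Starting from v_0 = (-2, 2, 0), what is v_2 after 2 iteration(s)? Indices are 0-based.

v_0 = (-2, 2, 0).
v_1 = A·v_0 = (-4, 2, 2).
v_2 = A·v_1 = (-8, 4, -2).

v_2 = (-8, 4, -2)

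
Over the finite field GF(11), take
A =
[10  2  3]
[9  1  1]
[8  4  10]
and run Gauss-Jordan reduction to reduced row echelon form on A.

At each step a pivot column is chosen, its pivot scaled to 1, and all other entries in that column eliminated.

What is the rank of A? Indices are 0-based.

pivot(0,0)=10: scale R0 → (1, 9, 8)
  clear (1,0): R1 −= (9)R0 → (0, 8, 6)
  clear (2,0): R2 −= (8)R0 → (0, 9, 1)
pivot(1,1)=8: scale R1 → (0, 1, 9)
  clear (0,1): R0 −= (9)R1 → (1, 0, 4)
  clear (2,1): R2 −= (9)R1 → (0, 0, 8)
pivot(2,2)=8: scale R2 → (0, 0, 1)
  clear (0,2): R0 −= (4)R2 → (1, 0, 0)
  clear (1,2): R1 −= (9)R2 → (0, 1, 0)

rank = 3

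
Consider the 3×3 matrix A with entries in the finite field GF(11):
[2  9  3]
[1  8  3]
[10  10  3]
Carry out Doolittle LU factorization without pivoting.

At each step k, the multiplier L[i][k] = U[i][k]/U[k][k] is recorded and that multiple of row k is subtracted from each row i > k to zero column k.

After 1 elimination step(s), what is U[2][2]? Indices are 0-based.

Step 1: pivot at (0,0) is 2.
  row1 ← row1 − (6)·row0  ⇒  L[1][0]=6, U row1=(0, 9, 7)
  row2 ← row2 − (5)·row0  ⇒  L[2][0]=5, U row2=(0, 9, 10)

U[2][2] = 10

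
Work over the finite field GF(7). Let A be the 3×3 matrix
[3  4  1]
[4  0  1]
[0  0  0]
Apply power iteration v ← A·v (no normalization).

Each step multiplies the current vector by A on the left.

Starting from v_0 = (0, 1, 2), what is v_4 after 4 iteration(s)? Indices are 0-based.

v_0 = (0, 1, 2).
v_1 = A·v_0 = (6, 2, 0).
v_2 = A·v_1 = (5, 3, 0).
v_3 = A·v_2 = (6, 6, 0).
v_4 = A·v_3 = (0, 3, 0).

v_4 = (0, 3, 0)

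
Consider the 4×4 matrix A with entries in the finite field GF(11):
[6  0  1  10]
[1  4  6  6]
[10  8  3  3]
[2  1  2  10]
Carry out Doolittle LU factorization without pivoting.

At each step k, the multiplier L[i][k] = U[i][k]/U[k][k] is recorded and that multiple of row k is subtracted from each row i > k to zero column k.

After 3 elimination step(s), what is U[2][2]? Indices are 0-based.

U[2][2] = 8

k=0: U[0][0]=6
  eliminate (1,0): mult=2, new row 1: (0, 4, 4, 8); set L[1][0]=2
  eliminate (2,0): mult=9, new row 2: (0, 8, 5, 1); set L[2][0]=9
  eliminate (3,0): mult=4, new row 3: (0, 1, 9, 3); set L[3][0]=4
k=1: U[1][1]=4
  eliminate (2,1): mult=2, new row 2: (0, 0, 8, 7); set L[2][1]=2
  eliminate (3,1): mult=3, new row 3: (0, 0, 8, 1); set L[3][1]=3
k=2: U[2][2]=8
  eliminate (3,2): mult=1, new row 3: (0, 0, 0, 5); set L[3][2]=1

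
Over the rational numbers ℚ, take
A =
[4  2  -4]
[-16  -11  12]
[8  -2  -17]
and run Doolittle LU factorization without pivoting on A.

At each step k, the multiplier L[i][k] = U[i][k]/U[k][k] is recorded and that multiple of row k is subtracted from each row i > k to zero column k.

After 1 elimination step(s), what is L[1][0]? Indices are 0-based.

Step 1: pivot at (0,0) is 4.
  row1 ← row1 − (-4)·row0  ⇒  L[1][0]=-4, U row1=(0, -3, -4)
  row2 ← row2 − (2)·row0  ⇒  L[2][0]=2, U row2=(0, -6, -9)

L[1][0] = -4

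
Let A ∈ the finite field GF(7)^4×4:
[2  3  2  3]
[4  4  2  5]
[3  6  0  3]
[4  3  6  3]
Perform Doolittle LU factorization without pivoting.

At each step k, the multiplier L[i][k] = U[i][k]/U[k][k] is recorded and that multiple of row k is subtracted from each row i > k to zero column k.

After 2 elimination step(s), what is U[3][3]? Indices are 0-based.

U[3][3] = 2

k=0: U[0][0]=2
  eliminate (1,0): mult=2, new row 1: (0, 5, 5, 6); set L[1][0]=2
  eliminate (2,0): mult=5, new row 2: (0, 5, 4, 2); set L[2][0]=5
  eliminate (3,0): mult=2, new row 3: (0, 4, 2, 4); set L[3][0]=2
k=1: U[1][1]=5
  eliminate (2,1): mult=1, new row 2: (0, 0, 6, 3); set L[2][1]=1
  eliminate (3,1): mult=5, new row 3: (0, 0, 5, 2); set L[3][1]=5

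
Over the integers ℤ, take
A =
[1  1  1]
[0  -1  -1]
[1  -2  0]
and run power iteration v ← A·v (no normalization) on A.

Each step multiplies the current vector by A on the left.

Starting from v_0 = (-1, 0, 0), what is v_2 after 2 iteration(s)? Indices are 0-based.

v_0 = (-1, 0, 0).
v_1 = A·v_0 = (-1, 0, -1).
v_2 = A·v_1 = (-2, 1, -1).

v_2 = (-2, 1, -1)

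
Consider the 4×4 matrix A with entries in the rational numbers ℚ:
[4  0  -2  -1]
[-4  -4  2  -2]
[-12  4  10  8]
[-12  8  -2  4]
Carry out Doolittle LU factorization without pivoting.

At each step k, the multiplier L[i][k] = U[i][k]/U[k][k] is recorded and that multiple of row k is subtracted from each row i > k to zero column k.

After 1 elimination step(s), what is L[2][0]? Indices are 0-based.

k=0: U[0][0]=4
  eliminate (1,0): mult=-1, new row 1: (0, -4, 0, -3); set L[1][0]=-1
  eliminate (2,0): mult=-3, new row 2: (0, 4, 4, 5); set L[2][0]=-3
  eliminate (3,0): mult=-3, new row 3: (0, 8, -8, 1); set L[3][0]=-3

L[2][0] = -3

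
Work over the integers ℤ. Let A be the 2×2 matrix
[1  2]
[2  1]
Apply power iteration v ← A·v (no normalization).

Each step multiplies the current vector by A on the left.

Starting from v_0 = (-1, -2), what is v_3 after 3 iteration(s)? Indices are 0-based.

v_3 = (-41, -40)

v_0 = (-1, -2).
v_1 = A·v_0 = (-5, -4).
v_2 = A·v_1 = (-13, -14).
v_3 = A·v_2 = (-41, -40).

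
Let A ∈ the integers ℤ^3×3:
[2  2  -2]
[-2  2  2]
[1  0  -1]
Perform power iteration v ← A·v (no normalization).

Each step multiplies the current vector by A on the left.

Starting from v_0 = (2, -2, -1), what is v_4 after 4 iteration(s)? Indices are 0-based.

v_4 = (-102, 126, -57)

v_0 = (2, -2, -1).
v_1 = A·v_0 = (2, -10, 3).
v_2 = A·v_1 = (-22, -18, -1).
v_3 = A·v_2 = (-78, 6, -21).
v_4 = A·v_3 = (-102, 126, -57).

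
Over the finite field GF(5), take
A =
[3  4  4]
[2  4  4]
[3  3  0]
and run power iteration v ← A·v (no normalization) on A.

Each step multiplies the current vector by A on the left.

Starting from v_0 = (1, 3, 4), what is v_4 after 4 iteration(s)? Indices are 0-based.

v_0 = (1, 3, 4).
v_1 = A·v_0 = (1, 0, 2).
v_2 = A·v_1 = (1, 0, 3).
v_3 = A·v_2 = (0, 4, 3).
v_4 = A·v_3 = (3, 3, 2).

v_4 = (3, 3, 2)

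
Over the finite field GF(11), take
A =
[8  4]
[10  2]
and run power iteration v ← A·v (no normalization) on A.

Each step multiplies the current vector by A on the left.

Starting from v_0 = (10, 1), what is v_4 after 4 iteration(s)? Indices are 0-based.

v_4 = (3, 2)

v_0 = (10, 1).
v_1 = A·v_0 = (7, 3).
v_2 = A·v_1 = (2, 10).
v_3 = A·v_2 = (1, 7).
v_4 = A·v_3 = (3, 2).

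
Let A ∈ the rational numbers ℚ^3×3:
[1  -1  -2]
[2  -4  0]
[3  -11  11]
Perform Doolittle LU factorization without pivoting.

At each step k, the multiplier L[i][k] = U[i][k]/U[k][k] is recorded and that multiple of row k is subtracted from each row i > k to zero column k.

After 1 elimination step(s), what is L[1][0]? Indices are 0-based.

[col 0] pivot 1
  R1 -= 2*R0 → (0, -2, 4)  (L[1][0] := 2)
  R2 -= 3*R0 → (0, -8, 17)  (L[2][0] := 3)

L[1][0] = 2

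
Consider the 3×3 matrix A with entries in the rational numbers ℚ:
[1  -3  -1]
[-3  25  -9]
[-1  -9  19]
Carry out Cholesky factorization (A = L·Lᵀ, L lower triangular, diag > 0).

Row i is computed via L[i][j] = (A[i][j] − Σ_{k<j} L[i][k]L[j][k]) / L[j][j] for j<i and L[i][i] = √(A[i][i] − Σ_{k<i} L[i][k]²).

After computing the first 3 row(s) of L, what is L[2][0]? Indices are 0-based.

Step 1: L[0][0] = √(1) = 1.
  L[1][0] = (-3) / L[0][0] = -3.
Step 2: L[1][1] = √(16) = 4.
  L[2][0] = (-1) / L[0][0] = -1.
  L[2][1] = (-12) / L[1][1] = -3.
Step 3: L[2][2] = √(9) = 3.

L[2][0] = -1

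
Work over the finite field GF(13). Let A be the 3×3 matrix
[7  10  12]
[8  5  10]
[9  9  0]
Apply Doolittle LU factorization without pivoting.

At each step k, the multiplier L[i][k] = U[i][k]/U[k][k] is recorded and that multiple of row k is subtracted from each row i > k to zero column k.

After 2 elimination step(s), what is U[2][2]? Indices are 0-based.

k=0: U[0][0]=7
  eliminate (1,0): mult=3, new row 1: (0, 1, 0); set L[1][0]=3
  eliminate (2,0): mult=5, new row 2: (0, 11, 5); set L[2][0]=5
k=1: U[1][1]=1
  eliminate (2,1): mult=11, new row 2: (0, 0, 5); set L[2][1]=11

U[2][2] = 5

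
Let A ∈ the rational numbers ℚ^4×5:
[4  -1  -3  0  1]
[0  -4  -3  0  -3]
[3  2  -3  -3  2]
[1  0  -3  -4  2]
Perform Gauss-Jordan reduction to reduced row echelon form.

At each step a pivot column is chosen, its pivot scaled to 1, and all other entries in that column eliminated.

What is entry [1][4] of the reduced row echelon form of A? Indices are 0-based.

pivot(0,0)=4: scale R0 → (1, -1/4, -3/4, 0, 1/4)
  clear (2,0): R2 −= (3)R0 → (0, 11/4, -3/4, -3, 5/4)
  clear (3,0): R3 −= (1)R0 → (0, 1/4, -9/4, -4, 7/4)
pivot(1,1)=-4: scale R1 → (0, 1, 3/4, 0, 3/4)
  clear (0,1): R0 −= (-1/4)R1 → (1, 0, -9/16, 0, 7/16)
  clear (2,1): R2 −= (11/4)R1 → (0, 0, -45/16, -3, -13/16)
  clear (3,1): R3 −= (1/4)R1 → (0, 0, -39/16, -4, 25/16)
pivot(2,2)=-45/16: scale R2 → (0, 0, 1, 16/15, 13/45)
  clear (0,2): R0 −= (-9/16)R2 → (1, 0, 0, 3/5, 3/5)
  clear (1,2): R1 −= (3/4)R2 → (0, 1, 0, -4/5, 8/15)
  clear (3,2): R3 −= (-39/16)R2 → (0, 0, 0, -7/5, 34/15)
pivot(3,3)=-7/5: scale R3 → (0, 0, 0, 1, -34/21)
  clear (0,3): R0 −= (3/5)R3 → (1, 0, 0, 0, 11/7)
  clear (1,3): R1 −= (-4/5)R3 → (0, 1, 0, 0, -16/21)
  clear (2,3): R2 −= (16/15)R3 → (0, 0, 1, 0, 127/63)

M[1][4] = -16/21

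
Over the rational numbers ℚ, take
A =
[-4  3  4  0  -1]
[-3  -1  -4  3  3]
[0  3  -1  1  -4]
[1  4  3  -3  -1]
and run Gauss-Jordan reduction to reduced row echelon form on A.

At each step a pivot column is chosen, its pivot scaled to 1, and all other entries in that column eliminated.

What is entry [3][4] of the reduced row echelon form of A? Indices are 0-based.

step 1: normalize row 0 (÷-4) = (1, -3/4, -1, 0, 1/4)
  row 1: subtract -3×row0 = (0, -13/4, -7, 3, 15/4)
  row 3: subtract 1×row0 = (0, 19/4, 4, -3, -5/4)
step 2: normalize row 1 (÷-13/4) = (0, 1, 28/13, -12/13, -15/13)
  row 0: subtract -3/4×row1 = (1, 0, 8/13, -9/13, -8/13)
  row 2: subtract 3×row1 = (0, 0, -97/13, 49/13, -7/13)
  row 3: subtract 19/4×row1 = (0, 0, -81/13, 18/13, 55/13)
step 3: normalize row 2 (÷-97/13) = (0, 0, 1, -49/97, 7/97)
  row 0: subtract 8/13×row2 = (1, 0, 0, -37/97, -64/97)
  row 1: subtract 28/13×row2 = (0, 1, 0, 16/97, -127/97)
  row 3: subtract -81/13×row2 = (0, 0, 0, -171/97, 454/97)
step 4: normalize row 3 (÷-171/97) = (0, 0, 0, 1, -454/171)
  row 0: subtract -37/97×row3 = (1, 0, 0, 0, -286/171)
  row 1: subtract 16/97×row3 = (0, 1, 0, 0, -149/171)
  row 2: subtract -49/97×row3 = (0, 0, 1, 0, -217/171)

M[3][4] = -454/171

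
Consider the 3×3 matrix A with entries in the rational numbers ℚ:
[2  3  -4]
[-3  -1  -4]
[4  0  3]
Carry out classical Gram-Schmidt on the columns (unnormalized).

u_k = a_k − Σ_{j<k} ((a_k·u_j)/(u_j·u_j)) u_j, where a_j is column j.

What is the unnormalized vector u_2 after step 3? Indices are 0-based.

Step 1: u_0 = a_0 = (2, -3, 4).
Step 2: u_1 = a_1 − (9/29)·u_0 = (69/29, -2/29, -36/29).
Step 3: u_2 = a_2 − (16/29)·u_0 − (-376/209)·u_1 = (-172/209, -516/209, -301/209).

u_2 = (-172/209, -516/209, -301/209)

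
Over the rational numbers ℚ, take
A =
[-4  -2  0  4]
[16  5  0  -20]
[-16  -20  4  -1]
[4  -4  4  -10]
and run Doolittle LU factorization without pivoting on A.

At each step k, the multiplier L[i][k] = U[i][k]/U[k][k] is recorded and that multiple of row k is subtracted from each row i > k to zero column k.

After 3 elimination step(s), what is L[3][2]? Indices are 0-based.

Step 1: pivot at (0,0) is -4.
  row1 ← row1 − (-4)·row0  ⇒  L[1][0]=-4, U row1=(0, -3, 0, -4)
  row2 ← row2 − (4)·row0  ⇒  L[2][0]=4, U row2=(0, -12, 4, -17)
  row3 ← row3 − (-1)·row0  ⇒  L[3][0]=-1, U row3=(0, -6, 4, -6)
Step 2: pivot at (1,1) is -3.
  row2 ← row2 − (4)·row1  ⇒  L[2][1]=4, U row2=(0, 0, 4, -1)
  row3 ← row3 − (2)·row1  ⇒  L[3][1]=2, U row3=(0, 0, 4, 2)
Step 3: pivot at (2,2) is 4.
  row3 ← row3 − (1)·row2  ⇒  L[3][2]=1, U row3=(0, 0, 0, 3)

L[3][2] = 1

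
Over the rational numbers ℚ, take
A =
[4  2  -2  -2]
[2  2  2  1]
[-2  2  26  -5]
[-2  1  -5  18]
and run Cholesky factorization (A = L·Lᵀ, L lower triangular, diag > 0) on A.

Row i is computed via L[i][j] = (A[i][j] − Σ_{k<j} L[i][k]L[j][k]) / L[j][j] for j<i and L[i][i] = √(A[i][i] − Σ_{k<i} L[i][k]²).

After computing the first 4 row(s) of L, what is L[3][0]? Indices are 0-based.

Step 1: L[0][0] = √(4) = 2.
  L[1][0] = (2) / L[0][0] = 1.
Step 2: L[1][1] = √(1) = 1.
  L[2][0] = (-2) / L[0][0] = -1.
  L[2][1] = (3) / L[1][1] = 3.
Step 3: L[2][2] = √(16) = 4.
  L[3][0] = (-2) / L[0][0] = -1.
  L[3][1] = (2) / L[1][1] = 2.
  L[3][2] = (-12) / L[2][2] = -3.
Step 4: L[3][3] = √(4) = 2.

L[3][0] = -1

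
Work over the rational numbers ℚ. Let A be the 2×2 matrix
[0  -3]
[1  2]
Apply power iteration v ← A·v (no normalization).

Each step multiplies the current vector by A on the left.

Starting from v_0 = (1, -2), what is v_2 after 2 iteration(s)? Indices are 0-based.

v_0 = (1, -2).
v_1 = A·v_0 = (6, -3).
v_2 = A·v_1 = (9, 0).

v_2 = (9, 0)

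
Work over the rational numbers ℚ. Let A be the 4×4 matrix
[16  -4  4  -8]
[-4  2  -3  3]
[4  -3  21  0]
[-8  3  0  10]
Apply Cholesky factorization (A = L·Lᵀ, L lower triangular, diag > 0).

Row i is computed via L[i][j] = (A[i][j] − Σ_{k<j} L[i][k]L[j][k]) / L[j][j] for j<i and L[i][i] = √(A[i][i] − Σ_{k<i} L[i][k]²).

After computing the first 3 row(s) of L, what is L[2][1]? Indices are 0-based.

L[2][1] = -2

Step 1: L[0][0] = √(16) = 4.
  L[1][0] = (-4) / L[0][0] = -1.
Step 2: L[1][1] = √(1) = 1.
  L[2][0] = (4) / L[0][0] = 1.
  L[2][1] = (-2) / L[1][1] = -2.
Step 3: L[2][2] = √(16) = 4.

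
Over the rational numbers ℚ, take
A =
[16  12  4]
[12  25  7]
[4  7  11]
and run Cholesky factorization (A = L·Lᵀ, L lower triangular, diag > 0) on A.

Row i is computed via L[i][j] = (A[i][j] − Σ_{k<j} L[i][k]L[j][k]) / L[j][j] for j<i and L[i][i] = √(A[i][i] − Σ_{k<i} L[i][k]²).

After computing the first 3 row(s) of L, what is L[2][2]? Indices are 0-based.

Step 1: L[0][0] = √(16) = 4.
  L[1][0] = (12) / L[0][0] = 3.
Step 2: L[1][1] = √(16) = 4.
  L[2][0] = (4) / L[0][0] = 1.
  L[2][1] = (4) / L[1][1] = 1.
Step 3: L[2][2] = √(9) = 3.

L[2][2] = 3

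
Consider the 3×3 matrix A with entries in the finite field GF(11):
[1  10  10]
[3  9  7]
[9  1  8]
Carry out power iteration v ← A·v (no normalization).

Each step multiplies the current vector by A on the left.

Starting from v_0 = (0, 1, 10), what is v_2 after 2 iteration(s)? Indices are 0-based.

v_2 = (5, 2, 1)

v_0 = (0, 1, 10).
v_1 = A·v_0 = (0, 2, 4).
v_2 = A·v_1 = (5, 2, 1).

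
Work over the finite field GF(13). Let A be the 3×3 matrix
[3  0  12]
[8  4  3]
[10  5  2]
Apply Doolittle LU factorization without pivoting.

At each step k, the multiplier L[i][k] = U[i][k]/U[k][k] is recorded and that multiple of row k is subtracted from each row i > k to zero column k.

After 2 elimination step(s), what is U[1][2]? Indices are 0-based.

k=0: U[0][0]=3
  eliminate (1,0): mult=7, new row 1: (0, 4, 10); set L[1][0]=7
  eliminate (2,0): mult=12, new row 2: (0, 5, 1); set L[2][0]=12
k=1: U[1][1]=4
  eliminate (2,1): mult=11, new row 2: (0, 0, 8); set L[2][1]=11

U[1][2] = 10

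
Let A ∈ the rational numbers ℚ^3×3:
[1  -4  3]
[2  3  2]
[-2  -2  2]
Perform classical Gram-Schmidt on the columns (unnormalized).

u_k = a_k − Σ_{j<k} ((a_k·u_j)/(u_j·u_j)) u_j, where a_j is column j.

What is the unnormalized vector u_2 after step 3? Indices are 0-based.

u_2 = (32/75, 32/15, 176/75)

Step 1: u_0 = a_0 = (1, 2, -2).
Step 2: u_1 = a_1 − (2/3)·u_0 = (-14/3, 5/3, -2/3).
Step 3: u_2 = a_2 − (1/3)·u_0 − (-12/25)·u_1 = (32/75, 32/15, 176/75).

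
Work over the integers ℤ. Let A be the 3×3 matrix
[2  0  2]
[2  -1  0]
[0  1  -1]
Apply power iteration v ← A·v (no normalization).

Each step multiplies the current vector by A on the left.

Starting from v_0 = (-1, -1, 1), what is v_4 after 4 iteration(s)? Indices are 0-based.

v_4 = (-12, -3, -9)

v_0 = (-1, -1, 1).
v_1 = A·v_0 = (0, -1, -2).
v_2 = A·v_1 = (-4, 1, 1).
v_3 = A·v_2 = (-6, -9, 0).
v_4 = A·v_3 = (-12, -3, -9).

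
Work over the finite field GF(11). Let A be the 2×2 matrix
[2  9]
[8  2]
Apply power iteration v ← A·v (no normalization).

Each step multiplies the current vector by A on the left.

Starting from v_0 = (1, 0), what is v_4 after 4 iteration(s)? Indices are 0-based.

v_4 = (9, 2)

v_0 = (1, 0).
v_1 = A·v_0 = (2, 8).
v_2 = A·v_1 = (10, 10).
v_3 = A·v_2 = (0, 1).
v_4 = A·v_3 = (9, 2).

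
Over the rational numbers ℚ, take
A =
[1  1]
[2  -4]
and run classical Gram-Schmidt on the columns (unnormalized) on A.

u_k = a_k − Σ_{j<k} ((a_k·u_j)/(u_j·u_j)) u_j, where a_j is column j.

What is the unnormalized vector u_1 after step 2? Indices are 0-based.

Step 1: u_0 = a_0 = (1, 2).
Step 2: u_1 = a_1 − (-7/5)·u_0 = (12/5, -6/5).

u_1 = (12/5, -6/5)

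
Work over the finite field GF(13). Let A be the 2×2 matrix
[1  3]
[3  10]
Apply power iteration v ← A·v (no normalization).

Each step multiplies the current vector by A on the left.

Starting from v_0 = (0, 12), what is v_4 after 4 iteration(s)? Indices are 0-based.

v_4 = (12, 4)

v_0 = (0, 12).
v_1 = A·v_0 = (10, 3).
v_2 = A·v_1 = (6, 8).
v_3 = A·v_2 = (4, 7).
v_4 = A·v_3 = (12, 4).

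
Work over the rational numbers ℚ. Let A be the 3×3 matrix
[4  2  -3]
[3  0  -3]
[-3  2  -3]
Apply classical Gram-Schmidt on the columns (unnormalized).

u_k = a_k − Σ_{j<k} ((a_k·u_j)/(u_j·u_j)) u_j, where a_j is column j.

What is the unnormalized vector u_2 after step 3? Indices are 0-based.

Step 1: u_0 = a_0 = (4, 3, -3).
Step 2: u_1 = a_1 − (1/17)·u_0 = (30/17, -3/17, 37/17).
Step 3: u_2 = a_2 − (-6/17)·u_0 − (-96/67)·u_1 = (63/67, -147/67, -63/67).

u_2 = (63/67, -147/67, -63/67)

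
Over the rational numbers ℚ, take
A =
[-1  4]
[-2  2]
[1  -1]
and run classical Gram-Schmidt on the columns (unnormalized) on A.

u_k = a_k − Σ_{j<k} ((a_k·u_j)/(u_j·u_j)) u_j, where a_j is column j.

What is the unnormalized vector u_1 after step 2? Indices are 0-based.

Step 1: u_0 = a_0 = (-1, -2, 1).
Step 2: u_1 = a_1 − (-3/2)·u_0 = (5/2, -1, 1/2).

u_1 = (5/2, -1, 1/2)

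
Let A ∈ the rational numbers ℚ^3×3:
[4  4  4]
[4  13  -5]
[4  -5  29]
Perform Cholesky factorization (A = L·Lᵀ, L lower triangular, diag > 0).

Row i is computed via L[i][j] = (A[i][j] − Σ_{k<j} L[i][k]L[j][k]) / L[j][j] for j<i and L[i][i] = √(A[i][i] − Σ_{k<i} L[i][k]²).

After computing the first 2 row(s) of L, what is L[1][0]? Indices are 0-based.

L[1][0] = 2

Step 1: L[0][0] = √(4) = 2.
  L[1][0] = (4) / L[0][0] = 2.
Step 2: L[1][1] = √(9) = 3.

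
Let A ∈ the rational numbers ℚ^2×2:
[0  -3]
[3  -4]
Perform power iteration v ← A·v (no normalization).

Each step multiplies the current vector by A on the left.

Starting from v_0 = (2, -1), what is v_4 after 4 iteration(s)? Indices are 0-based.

v_0 = (2, -1).
v_1 = A·v_0 = (3, 10).
v_2 = A·v_1 = (-30, -31).
v_3 = A·v_2 = (93, 34).
v_4 = A·v_3 = (-102, 143).

v_4 = (-102, 143)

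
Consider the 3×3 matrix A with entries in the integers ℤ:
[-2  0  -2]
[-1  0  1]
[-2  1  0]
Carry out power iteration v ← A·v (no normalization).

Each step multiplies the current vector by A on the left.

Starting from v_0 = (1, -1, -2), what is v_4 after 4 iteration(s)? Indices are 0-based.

v_4 = (-2, -19, -29)

v_0 = (1, -1, -2).
v_1 = A·v_0 = (2, -3, -3).
v_2 = A·v_1 = (2, -5, -7).
v_3 = A·v_2 = (10, -9, -9).
v_4 = A·v_3 = (-2, -19, -29).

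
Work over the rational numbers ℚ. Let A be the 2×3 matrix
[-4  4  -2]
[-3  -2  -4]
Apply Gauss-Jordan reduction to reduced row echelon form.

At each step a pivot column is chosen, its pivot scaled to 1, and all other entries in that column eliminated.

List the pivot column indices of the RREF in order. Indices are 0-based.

step 1: normalize row 0 (÷-4) = (1, -1, 1/2)
  row 1: subtract -3×row0 = (0, -5, -5/2)
step 2: normalize row 1 (÷-5) = (0, 1, 1/2)
  row 0: subtract -1×row1 = (1, 0, 1)

pivot columns: 0, 1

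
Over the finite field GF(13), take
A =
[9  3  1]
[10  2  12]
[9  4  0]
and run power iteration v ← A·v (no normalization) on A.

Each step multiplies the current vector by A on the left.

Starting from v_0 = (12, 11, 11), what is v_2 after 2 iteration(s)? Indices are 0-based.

v_2 = (2, 5, 7)

v_0 = (12, 11, 11).
v_1 = A·v_0 = (9, 1, 9).
v_2 = A·v_1 = (2, 5, 7).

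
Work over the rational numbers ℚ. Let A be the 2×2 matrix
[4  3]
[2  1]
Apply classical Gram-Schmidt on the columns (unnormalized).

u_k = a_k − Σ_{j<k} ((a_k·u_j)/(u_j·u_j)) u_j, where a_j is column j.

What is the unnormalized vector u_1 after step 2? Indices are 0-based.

u_1 = (1/5, -2/5)

Step 1: u_0 = a_0 = (4, 2).
Step 2: u_1 = a_1 − (7/10)·u_0 = (1/5, -2/5).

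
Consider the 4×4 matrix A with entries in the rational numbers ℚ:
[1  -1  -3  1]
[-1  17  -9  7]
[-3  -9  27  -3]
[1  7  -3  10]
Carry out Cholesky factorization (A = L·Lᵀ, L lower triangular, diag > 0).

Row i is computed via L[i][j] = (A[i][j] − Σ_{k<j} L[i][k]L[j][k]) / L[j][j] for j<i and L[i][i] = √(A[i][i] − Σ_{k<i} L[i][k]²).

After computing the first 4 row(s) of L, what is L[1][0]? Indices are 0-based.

L[1][0] = -1

Step 1: L[0][0] = √(1) = 1.
  L[1][0] = (-1) / L[0][0] = -1.
Step 2: L[1][1] = √(16) = 4.
  L[2][0] = (-3) / L[0][0] = -3.
  L[2][1] = (-12) / L[1][1] = -3.
Step 3: L[2][2] = √(9) = 3.
  L[3][0] = (1) / L[0][0] = 1.
  L[3][1] = (8) / L[1][1] = 2.
  L[3][2] = (6) / L[2][2] = 2.
Step 4: L[3][3] = √(1) = 1.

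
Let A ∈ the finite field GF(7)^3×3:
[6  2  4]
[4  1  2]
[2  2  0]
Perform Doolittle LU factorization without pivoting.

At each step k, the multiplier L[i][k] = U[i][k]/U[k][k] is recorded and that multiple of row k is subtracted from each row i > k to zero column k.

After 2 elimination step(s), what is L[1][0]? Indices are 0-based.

L[1][0] = 3

Step 1: pivot at (0,0) is 6.
  row1 ← row1 − (3)·row0  ⇒  L[1][0]=3, U row1=(0, 2, 4)
  row2 ← row2 − (5)·row0  ⇒  L[2][0]=5, U row2=(0, 6, 1)
Step 2: pivot at (1,1) is 2.
  row2 ← row2 − (3)·row1  ⇒  L[2][1]=3, U row2=(0, 0, 3)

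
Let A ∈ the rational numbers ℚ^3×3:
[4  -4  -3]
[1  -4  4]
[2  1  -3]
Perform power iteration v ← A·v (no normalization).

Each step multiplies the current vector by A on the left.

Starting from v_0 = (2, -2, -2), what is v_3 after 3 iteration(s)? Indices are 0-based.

v_3 = (-26, -40, 92)

v_0 = (2, -2, -2).
v_1 = A·v_0 = (22, 2, 8).
v_2 = A·v_1 = (56, 46, 22).
v_3 = A·v_2 = (-26, -40, 92).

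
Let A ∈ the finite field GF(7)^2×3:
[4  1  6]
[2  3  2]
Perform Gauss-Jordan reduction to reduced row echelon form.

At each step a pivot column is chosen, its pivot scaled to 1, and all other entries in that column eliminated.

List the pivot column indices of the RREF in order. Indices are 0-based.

[1] R0 /= 4  ⇒  (1, 2, 5)
     R1 -= 2·R0  ⇒  (0, 6, 6)
[2] R1 /= 6  ⇒  (0, 1, 1)
     R0 -= 2·R1  ⇒  (1, 0, 3)

pivot columns: 0, 1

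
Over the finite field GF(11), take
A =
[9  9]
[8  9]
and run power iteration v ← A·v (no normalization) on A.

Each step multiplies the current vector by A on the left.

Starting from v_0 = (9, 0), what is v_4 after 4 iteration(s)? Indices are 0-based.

v_0 = (9, 0).
v_1 = A·v_0 = (4, 6).
v_2 = A·v_1 = (2, 9).
v_3 = A·v_2 = (0, 9).
v_4 = A·v_3 = (4, 4).

v_4 = (4, 4)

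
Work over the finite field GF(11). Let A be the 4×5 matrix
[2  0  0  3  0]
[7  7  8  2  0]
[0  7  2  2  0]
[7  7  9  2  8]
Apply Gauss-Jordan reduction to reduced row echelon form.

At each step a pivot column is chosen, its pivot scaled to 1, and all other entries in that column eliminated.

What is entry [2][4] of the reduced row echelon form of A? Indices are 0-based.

M[2][4] = 8

pivot(0,0)=2: scale R0 → (1, 0, 0, 7, 0)
  clear (1,0): R1 −= (7)R0 → (0, 7, 8, 8, 0)
  clear (3,0): R3 −= (7)R0 → (0, 7, 9, 8, 8)
pivot(1,1)=7: scale R1 → (0, 1, 9, 9, 0)
  clear (2,1): R2 −= (7)R1 → (0, 0, 5, 5, 0)
  clear (3,1): R3 −= (7)R1 → (0, 0, 1, 0, 8)
pivot(2,2)=5: scale R2 → (0, 0, 1, 1, 0)
  clear (1,2): R1 −= (9)R2 → (0, 1, 0, 0, 0)
  clear (3,2): R3 −= (1)R2 → (0, 0, 0, 10, 8)
pivot(3,3)=10: scale R3 → (0, 0, 0, 1, 3)
  clear (0,3): R0 −= (7)R3 → (1, 0, 0, 0, 1)
  clear (2,3): R2 −= (1)R3 → (0, 0, 1, 0, 8)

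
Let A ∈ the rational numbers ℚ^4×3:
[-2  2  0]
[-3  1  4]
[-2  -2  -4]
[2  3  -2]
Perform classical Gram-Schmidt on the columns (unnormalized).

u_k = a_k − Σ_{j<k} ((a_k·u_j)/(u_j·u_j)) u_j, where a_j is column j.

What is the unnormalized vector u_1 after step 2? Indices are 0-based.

Step 1: u_0 = a_0 = (-2, -3, -2, 2).
Step 2: u_1 = a_1 − (1/7)·u_0 = (16/7, 10/7, -12/7, 19/7).

u_1 = (16/7, 10/7, -12/7, 19/7)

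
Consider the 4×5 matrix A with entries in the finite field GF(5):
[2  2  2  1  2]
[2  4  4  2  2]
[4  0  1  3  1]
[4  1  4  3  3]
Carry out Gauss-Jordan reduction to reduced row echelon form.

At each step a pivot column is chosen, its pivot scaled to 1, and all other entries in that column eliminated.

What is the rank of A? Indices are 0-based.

pivot(0,0)=2: scale R0 → (1, 1, 1, 3, 1)
  clear (1,0): R1 −= (2)R0 → (0, 2, 2, 1, 0)
  clear (2,0): R2 −= (4)R0 → (0, 1, 2, 1, 2)
  clear (3,0): R3 −= (4)R0 → (0, 2, 0, 1, 4)
pivot(1,1)=2: scale R1 → (0, 1, 1, 3, 0)
  clear (0,1): R0 −= (1)R1 → (1, 0, 0, 0, 1)
  clear (2,1): R2 −= (1)R1 → (0, 0, 1, 3, 2)
  clear (3,1): R3 −= (2)R1 → (0, 0, 3, 0, 4)
pivot(2,2)=1: scale R2 → (0, 0, 1, 3, 2)
  clear (1,2): R1 −= (1)R2 → (0, 1, 0, 0, 3)
  clear (3,2): R3 −= (3)R2 → (0, 0, 0, 1, 3)
pivot(3,3)=1: scale R3 → (0, 0, 0, 1, 3)
  clear (2,3): R2 −= (3)R3 → (0, 0, 1, 0, 3)

rank = 4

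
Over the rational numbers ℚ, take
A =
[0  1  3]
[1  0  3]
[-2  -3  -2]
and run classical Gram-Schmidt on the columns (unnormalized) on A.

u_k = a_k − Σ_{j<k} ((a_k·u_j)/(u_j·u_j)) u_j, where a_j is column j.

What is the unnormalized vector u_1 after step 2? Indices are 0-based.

Step 1: u_0 = a_0 = (0, 1, -2).
Step 2: u_1 = a_1 − (6/5)·u_0 = (1, -6/5, -3/5).

u_1 = (1, -6/5, -3/5)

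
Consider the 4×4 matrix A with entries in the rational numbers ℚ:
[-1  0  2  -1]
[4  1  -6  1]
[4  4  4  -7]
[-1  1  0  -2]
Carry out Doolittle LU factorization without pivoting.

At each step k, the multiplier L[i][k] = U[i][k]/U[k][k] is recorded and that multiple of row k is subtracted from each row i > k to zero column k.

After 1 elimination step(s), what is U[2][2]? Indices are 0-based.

U[2][2] = 12

k=0: U[0][0]=-1
  eliminate (1,0): mult=-4, new row 1: (0, 1, 2, -3); set L[1][0]=-4
  eliminate (2,0): mult=-4, new row 2: (0, 4, 12, -11); set L[2][0]=-4
  eliminate (3,0): mult=1, new row 3: (0, 1, -2, -1); set L[3][0]=1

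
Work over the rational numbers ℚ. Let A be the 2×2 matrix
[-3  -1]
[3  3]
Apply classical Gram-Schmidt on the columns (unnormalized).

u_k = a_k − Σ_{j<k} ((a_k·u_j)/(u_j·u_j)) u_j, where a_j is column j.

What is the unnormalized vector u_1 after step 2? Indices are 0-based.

Step 1: u_0 = a_0 = (-3, 3).
Step 2: u_1 = a_1 − (2/3)·u_0 = (1, 1).

u_1 = (1, 1)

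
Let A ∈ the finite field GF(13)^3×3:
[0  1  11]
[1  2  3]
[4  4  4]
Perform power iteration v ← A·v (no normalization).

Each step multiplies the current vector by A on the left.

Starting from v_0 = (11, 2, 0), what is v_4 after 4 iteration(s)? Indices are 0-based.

v_4 = (0, 9, 8)

v_0 = (11, 2, 0).
v_1 = A·v_0 = (2, 2, 0).
v_2 = A·v_1 = (2, 6, 3).
v_3 = A·v_2 = (0, 10, 5).
v_4 = A·v_3 = (0, 9, 8).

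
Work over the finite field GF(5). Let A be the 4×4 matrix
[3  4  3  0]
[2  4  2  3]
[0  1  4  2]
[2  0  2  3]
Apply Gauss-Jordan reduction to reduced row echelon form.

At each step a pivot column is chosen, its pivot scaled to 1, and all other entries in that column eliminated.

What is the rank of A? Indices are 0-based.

rank = 4

step 1: normalize row 0 (÷3) = (1, 3, 1, 0)
  row 1: subtract 2×row0 = (0, 3, 0, 3)
  row 3: subtract 2×row0 = (0, 4, 0, 3)
step 2: normalize row 1 (÷3) = (0, 1, 0, 1)
  row 0: subtract 3×row1 = (1, 0, 1, 2)
  row 2: subtract 1×row1 = (0, 0, 4, 1)
  row 3: subtract 4×row1 = (0, 0, 0, 4)
step 3: normalize row 2 (÷4) = (0, 0, 1, 4)
  row 0: subtract 1×row2 = (1, 0, 0, 3)
step 4: normalize row 3 (÷4) = (0, 0, 0, 1)
  row 0: subtract 3×row3 = (1, 0, 0, 0)
  row 1: subtract 1×row3 = (0, 1, 0, 0)
  row 2: subtract 4×row3 = (0, 0, 1, 0)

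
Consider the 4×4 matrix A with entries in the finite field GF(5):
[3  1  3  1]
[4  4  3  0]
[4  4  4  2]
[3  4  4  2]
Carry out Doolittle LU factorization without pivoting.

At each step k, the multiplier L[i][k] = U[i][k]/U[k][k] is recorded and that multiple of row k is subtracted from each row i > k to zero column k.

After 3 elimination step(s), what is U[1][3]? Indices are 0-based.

U[1][3] = 2

Step 1: pivot at (0,0) is 3.
  row1 ← row1 − (3)·row0  ⇒  L[1][0]=3, U row1=(0, 1, 4, 2)
  row2 ← row2 − (3)·row0  ⇒  L[2][0]=3, U row2=(0, 1, 0, 4)
  row3 ← row3 − (1)·row0  ⇒  L[3][0]=1, U row3=(0, 3, 1, 1)
Step 2: pivot at (1,1) is 1.
  row2 ← row2 − (1)·row1  ⇒  L[2][1]=1, U row2=(0, 0, 1, 2)
  row3 ← row3 − (3)·row1  ⇒  L[3][1]=3, U row3=(0, 0, 4, 0)
Step 3: pivot at (2,2) is 1.
  row3 ← row3 − (4)·row2  ⇒  L[3][2]=4, U row3=(0, 0, 0, 2)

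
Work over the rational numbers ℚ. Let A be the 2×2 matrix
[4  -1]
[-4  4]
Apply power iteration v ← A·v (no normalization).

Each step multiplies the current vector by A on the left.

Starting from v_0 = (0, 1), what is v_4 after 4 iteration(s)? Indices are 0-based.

v_4 = (-320, 656)

v_0 = (0, 1).
v_1 = A·v_0 = (-1, 4).
v_2 = A·v_1 = (-8, 20).
v_3 = A·v_2 = (-52, 112).
v_4 = A·v_3 = (-320, 656).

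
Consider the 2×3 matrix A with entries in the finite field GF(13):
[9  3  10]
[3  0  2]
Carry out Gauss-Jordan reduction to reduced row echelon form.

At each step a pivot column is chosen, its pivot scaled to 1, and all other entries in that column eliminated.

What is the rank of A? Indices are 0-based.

step 1: normalize row 0 (÷9) = (1, 9, 4)
  row 1: subtract 3×row0 = (0, 12, 3)
step 2: normalize row 1 (÷12) = (0, 1, 10)
  row 0: subtract 9×row1 = (1, 0, 5)

rank = 2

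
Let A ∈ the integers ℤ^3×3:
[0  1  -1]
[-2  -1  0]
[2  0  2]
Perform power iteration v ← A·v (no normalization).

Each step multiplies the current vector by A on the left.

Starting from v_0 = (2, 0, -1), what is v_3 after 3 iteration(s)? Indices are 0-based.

v_0 = (2, 0, -1).
v_1 = A·v_0 = (1, -4, 2).
v_2 = A·v_1 = (-6, 2, 6).
v_3 = A·v_2 = (-4, 10, 0).

v_3 = (-4, 10, 0)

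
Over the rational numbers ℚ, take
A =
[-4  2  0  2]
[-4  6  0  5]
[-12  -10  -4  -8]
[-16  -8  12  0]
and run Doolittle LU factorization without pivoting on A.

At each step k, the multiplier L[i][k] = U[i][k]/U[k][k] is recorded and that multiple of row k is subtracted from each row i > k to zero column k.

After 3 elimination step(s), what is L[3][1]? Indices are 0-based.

[col 0] pivot -4
  R1 -= 1*R0 → (0, 4, 0, 3)  (L[1][0] := 1)
  R2 -= 3*R0 → (0, -16, -4, -14)  (L[2][0] := 3)
  R3 -= 4*R0 → (0, -16, 12, -8)  (L[3][0] := 4)
[col 1] pivot 4
  R2 -= -4*R1 → (0, 0, -4, -2)  (L[2][1] := -4)
  R3 -= -4*R1 → (0, 0, 12, 4)  (L[3][1] := -4)
[col 2] pivot -4
  R3 -= -3*R2 → (0, 0, 0, -2)  (L[3][2] := -3)

L[3][1] = -4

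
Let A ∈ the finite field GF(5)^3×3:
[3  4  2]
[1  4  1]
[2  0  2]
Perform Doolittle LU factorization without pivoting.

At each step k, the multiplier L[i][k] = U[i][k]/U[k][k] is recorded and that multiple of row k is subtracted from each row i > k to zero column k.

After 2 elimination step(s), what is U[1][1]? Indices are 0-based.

[col 0] pivot 3
  R1 -= 2*R0 → (0, 1, 2)  (L[1][0] := 2)
  R2 -= 4*R0 → (0, 4, 4)  (L[2][0] := 4)
[col 1] pivot 1
  R2 -= 4*R1 → (0, 0, 1)  (L[2][1] := 4)

U[1][1] = 1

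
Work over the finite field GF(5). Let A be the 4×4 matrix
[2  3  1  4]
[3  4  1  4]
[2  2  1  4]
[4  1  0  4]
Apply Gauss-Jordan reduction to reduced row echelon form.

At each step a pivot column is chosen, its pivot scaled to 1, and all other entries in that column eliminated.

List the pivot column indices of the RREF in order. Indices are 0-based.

[1] R0 /= 2  ⇒  (1, 4, 3, 2)
     R1 -= 3·R0  ⇒  (0, 2, 2, 3)
     R2 -= 2·R0  ⇒  (0, 4, 0, 0)
     R3 -= 4·R0  ⇒  (0, 0, 3, 1)
[2] R1 /= 2  ⇒  (0, 1, 1, 4)
     R0 -= 4·R1  ⇒  (1, 0, 4, 1)
     R2 -= 4·R1  ⇒  (0, 0, 1, 4)
[3] R2 /= 1  ⇒  (0, 0, 1, 4)
     R0 -= 4·R2  ⇒  (1, 0, 0, 0)
     R1 -= 1·R2  ⇒  (0, 1, 0, 0)
     R3 -= 3·R2  ⇒  (0, 0, 0, 4)
[4] R3 /= 4  ⇒  (0, 0, 0, 1)
     R2 -= 4·R3  ⇒  (0, 0, 1, 0)

pivot columns: 0, 1, 2, 3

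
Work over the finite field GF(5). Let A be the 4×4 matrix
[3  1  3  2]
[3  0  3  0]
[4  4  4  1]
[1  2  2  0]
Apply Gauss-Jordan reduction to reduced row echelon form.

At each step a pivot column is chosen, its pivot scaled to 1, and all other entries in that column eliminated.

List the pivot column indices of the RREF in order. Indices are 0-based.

pivot columns: 0, 1, 2, 3

step 1: normalize row 0 (÷3) = (1, 2, 1, 4)
  row 1: subtract 3×row0 = (0, 4, 0, 3)
  row 2: subtract 4×row0 = (0, 1, 0, 0)
  row 3: subtract 1×row0 = (0, 0, 1, 1)
step 2: normalize row 1 (÷4) = (0, 1, 0, 2)
  row 0: subtract 2×row1 = (1, 0, 1, 0)
  row 2: subtract 1×row1 = (0, 0, 0, 3)
step 3: exchange rows 2,3
step 3: normalize row 2 (÷1) = (0, 0, 1, 1)
  row 0: subtract 1×row2 = (1, 0, 0, 4)
step 4: normalize row 3 (÷3) = (0, 0, 0, 1)
  row 0: subtract 4×row3 = (1, 0, 0, 0)
  row 1: subtract 2×row3 = (0, 1, 0, 0)
  row 2: subtract 1×row3 = (0, 0, 1, 0)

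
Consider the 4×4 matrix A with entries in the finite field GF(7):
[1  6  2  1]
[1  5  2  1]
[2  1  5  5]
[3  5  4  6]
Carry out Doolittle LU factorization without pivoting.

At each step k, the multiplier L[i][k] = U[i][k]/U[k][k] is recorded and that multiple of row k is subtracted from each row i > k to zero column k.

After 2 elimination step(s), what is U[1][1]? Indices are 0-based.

U[1][1] = 6

k=0: U[0][0]=1
  eliminate (1,0): mult=1, new row 1: (0, 6, 0, 0); set L[1][0]=1
  eliminate (2,0): mult=2, new row 2: (0, 3, 1, 3); set L[2][0]=2
  eliminate (3,0): mult=3, new row 3: (0, 1, 5, 3); set L[3][0]=3
k=1: U[1][1]=6
  eliminate (2,1): mult=4, new row 2: (0, 0, 1, 3); set L[2][1]=4
  eliminate (3,1): mult=6, new row 3: (0, 0, 5, 3); set L[3][1]=6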